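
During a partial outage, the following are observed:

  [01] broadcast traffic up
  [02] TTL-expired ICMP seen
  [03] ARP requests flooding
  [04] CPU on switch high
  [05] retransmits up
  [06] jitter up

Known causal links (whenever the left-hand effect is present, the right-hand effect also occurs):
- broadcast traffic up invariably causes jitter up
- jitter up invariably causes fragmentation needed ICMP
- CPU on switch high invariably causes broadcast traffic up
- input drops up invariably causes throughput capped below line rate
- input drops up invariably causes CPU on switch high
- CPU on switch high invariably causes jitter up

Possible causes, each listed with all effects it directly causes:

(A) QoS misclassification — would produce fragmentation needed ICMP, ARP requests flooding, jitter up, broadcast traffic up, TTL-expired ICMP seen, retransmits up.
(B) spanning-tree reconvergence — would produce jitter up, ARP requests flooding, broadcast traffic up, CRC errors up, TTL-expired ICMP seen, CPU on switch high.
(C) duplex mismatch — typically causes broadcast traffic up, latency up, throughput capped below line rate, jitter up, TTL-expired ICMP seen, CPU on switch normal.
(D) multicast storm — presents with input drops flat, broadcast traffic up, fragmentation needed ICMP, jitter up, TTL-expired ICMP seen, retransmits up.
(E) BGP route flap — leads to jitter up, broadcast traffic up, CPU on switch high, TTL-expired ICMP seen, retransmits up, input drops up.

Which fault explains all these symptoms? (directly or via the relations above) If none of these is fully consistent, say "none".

Checking each candidate against the observations:
(A) QoS misclassification — broadcast traffic up match; TTL-expired ICMP seen match; ARP requests flooding match; CPU on switch high miss; retransmits up match; jitter up match
(B) spanning-tree reconvergence — does not account for retransmits up
(C) duplex mismatch — broadcast traffic up match; TTL-expired ICMP seen match; ARP requests flooding miss; CPU on switch high miss; retransmits up miss; jitter up match
(D) multicast storm — broadcast traffic up match; TTL-expired ICMP seen match; ARP requests flooding miss; CPU on switch high miss; retransmits up match; jitter up match
(E) BGP route flap — broadcast traffic up match; TTL-expired ICMP seen match; ARP requests flooding miss; CPU on switch high match; retransmits up match; jitter up match
None of the listed candidates fits everything.

none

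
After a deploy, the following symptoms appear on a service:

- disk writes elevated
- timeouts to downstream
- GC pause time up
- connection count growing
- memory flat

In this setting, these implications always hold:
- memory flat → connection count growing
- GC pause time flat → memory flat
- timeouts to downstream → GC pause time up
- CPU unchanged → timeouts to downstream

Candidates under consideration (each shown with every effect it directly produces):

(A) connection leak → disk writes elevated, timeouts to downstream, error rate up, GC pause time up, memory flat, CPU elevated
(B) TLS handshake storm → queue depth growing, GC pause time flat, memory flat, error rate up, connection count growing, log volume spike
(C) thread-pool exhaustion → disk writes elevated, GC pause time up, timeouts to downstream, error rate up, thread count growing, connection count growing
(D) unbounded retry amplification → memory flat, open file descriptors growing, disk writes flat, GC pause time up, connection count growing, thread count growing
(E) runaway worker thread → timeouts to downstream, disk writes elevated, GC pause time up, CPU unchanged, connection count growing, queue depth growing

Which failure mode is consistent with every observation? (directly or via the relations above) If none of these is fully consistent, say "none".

Per-candidate check:
(A) connection leak — accounts for every observation (connection count growing via memory flat → connection count growing)
(B) TLS handshake storm — disk writes elevated NO; timeouts to downstream NO; GC pause time up NO; connection count growing yes; memory flat yes
(C) thread-pool exhaustion — disk writes elevated yes; timeouts to downstream yes; GC pause time up yes; connection count growing yes; memory flat NO
(D) unbounded retry amplification — fails on disk writes elevated, timeouts to downstream (predicts disk writes flat, not disk writes elevated)
(E) runaway worker thread — disk writes elevated yes; timeouts to downstream yes; GC pause time up yes; connection count growing yes; memory flat NO
(A) is the only candidate with no mismatches.

A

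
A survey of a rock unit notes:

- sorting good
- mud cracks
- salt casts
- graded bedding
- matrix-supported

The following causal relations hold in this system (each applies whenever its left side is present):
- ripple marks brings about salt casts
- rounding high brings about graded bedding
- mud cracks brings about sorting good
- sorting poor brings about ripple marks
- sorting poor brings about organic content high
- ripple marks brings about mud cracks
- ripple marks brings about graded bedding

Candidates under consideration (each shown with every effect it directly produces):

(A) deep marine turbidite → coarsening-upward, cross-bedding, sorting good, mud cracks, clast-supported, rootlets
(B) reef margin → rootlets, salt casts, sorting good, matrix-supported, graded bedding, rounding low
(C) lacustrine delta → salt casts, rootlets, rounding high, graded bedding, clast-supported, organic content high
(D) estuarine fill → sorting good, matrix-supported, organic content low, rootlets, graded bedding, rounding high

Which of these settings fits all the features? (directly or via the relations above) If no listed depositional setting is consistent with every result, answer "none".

none

For each candidate, compare predicted effects to what was observed:
(A) deep marine turbidite — fails on salt casts, graded bedding, matrix-supported (predicts clast-supported, not matrix-supported)
(B) reef margin — sorting good +; mud cracks -; salt casts +; graded bedding +; matrix-supported +
(C) lacustrine delta — fails on sorting good, mud cracks, matrix-supported (predicts clast-supported, not matrix-supported)
(D) estuarine fill — sorting good +; mud cracks -; salt casts -; graded bedding +; matrix-supported +
Every candidate fails on at least one observation.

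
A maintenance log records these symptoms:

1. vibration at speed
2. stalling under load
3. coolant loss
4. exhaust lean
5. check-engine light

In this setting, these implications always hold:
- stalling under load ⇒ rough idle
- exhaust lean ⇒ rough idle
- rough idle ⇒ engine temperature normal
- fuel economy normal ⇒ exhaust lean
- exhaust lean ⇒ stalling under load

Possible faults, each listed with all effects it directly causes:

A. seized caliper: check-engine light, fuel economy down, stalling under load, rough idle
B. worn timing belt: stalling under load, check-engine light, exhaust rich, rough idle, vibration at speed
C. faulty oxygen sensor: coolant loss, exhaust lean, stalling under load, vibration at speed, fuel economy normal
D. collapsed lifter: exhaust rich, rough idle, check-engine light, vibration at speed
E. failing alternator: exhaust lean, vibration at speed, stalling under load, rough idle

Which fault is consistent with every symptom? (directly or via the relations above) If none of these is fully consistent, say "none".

Testing each hypothesis:
(A) seized caliper — does not account for vibration at speed, coolant loss, exhaust lean
(B) worn timing belt — vibration at speed ✓; stalling under load ✓; coolant loss ✗; exhaust lean ✗; check-engine light ✓
(C) faulty oxygen sensor — vibration at speed ✓; stalling under load ✓; coolant loss ✓; exhaust lean ✓; check-engine light ✗
(D) collapsed lifter — vibration at speed ✓; stalling under load ✗; coolant loss ✗; exhaust lean ✗; check-engine light ✓
(E) failing alternator — does not account for coolant loss, check-engine light
None of the listed candidates fits everything.

none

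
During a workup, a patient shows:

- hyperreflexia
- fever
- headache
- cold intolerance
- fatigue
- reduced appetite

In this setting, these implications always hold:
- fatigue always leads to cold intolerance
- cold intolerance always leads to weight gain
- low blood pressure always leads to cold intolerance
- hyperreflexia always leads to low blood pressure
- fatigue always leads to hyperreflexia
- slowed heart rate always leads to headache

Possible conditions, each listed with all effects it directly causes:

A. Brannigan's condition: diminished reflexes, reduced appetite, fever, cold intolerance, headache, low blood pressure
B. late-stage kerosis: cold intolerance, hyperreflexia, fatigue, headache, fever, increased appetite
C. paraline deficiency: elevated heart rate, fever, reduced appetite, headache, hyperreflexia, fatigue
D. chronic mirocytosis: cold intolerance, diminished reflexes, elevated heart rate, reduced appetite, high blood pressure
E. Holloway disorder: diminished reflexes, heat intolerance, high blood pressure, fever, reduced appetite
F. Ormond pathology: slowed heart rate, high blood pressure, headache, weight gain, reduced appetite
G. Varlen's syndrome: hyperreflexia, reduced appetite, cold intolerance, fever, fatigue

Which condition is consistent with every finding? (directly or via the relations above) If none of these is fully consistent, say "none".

C

Testing each hypothesis:
(A) Brannigan's condition — fails on hyperreflexia, fatigue (predicts diminished reflexes, not hyperreflexia)
(B) late-stage kerosis — fails on reduced appetite (predicts increased appetite, not reduced appetite)
(C) paraline deficiency — accounts for every observation (cold intolerance by fatigue → cold intolerance)
(D) chronic mirocytosis — hyperreflexia ✗; fever ✗; headache ✗; cold intolerance ✓; fatigue ✗; reduced appetite ✓
(E) Holloway disorder — fails on hyperreflexia, headache, cold intolerance, fatigue (predicts diminished reflexes, not hyperreflexia; predicts heat intolerance, not cold intolerance)
(F) Ormond pathology — hyperreflexia ✗; fever ✗; headache ✓; cold intolerance ✗; fatigue ✗; reduced appetite ✓
(G) Varlen's syndrome — hyperreflexia ✓; fever ✓; headache ✗; cold intolerance ✓; fatigue ✓; reduced appetite ✓
(C) is the only candidate with no mismatches.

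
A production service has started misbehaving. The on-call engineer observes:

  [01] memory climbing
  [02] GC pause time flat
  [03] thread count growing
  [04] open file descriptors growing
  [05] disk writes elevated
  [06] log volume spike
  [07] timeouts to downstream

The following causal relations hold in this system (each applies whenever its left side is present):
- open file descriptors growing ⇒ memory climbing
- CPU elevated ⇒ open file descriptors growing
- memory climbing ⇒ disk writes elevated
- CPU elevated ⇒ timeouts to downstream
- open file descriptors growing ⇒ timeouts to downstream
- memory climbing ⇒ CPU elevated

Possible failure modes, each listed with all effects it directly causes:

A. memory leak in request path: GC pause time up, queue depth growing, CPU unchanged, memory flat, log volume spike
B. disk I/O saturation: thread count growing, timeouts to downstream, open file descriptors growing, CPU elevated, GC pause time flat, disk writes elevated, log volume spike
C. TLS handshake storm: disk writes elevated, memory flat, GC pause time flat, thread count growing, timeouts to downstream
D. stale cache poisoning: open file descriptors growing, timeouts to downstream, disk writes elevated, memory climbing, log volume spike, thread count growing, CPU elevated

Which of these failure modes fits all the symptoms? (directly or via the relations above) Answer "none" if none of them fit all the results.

B

Testing each hypothesis:
(A) memory leak in request path — fails on memory climbing, GC pause time flat, thread count growing, open file descriptors growing, disk writes elevated, timeouts to downstream (predicts memory flat, not memory climbing; predicts GC pause time up, not GC pause time flat)
(B) disk I/O saturation — memory climbing ✓ (by open file descriptors growing → memory climbing); GC pause time flat ✓; thread count growing ✓; open file descriptors growing ✓; disk writes elevated ✓; log volume spike ✓; timeouts to downstream ✓
(C) TLS handshake storm — fails on memory climbing, open file descriptors growing, log volume spike (predicts memory flat, not memory climbing)
(D) stale cache poisoning — memory climbing ✓; GC pause time flat ✗; thread count growing ✓; open file descriptors growing ✓; disk writes elevated ✓; log volume spike ✓; timeouts to downstream ✓
(B) is the only candidate with no mismatches.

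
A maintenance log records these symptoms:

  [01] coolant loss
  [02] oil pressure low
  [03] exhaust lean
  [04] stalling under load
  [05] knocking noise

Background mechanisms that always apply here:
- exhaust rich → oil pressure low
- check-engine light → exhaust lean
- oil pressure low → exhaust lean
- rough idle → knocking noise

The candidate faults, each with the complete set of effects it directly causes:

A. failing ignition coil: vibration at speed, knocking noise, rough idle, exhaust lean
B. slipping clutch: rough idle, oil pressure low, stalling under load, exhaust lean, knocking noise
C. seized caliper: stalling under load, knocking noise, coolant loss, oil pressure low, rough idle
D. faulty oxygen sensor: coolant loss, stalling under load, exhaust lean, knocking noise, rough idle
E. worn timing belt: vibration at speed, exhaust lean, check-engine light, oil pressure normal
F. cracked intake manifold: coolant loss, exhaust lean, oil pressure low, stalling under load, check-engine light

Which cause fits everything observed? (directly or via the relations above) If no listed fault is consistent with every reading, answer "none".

For each candidate, compare predicted effects to what was observed:
(A) failing ignition coil — coolant loss -; oil pressure low -; exhaust lean +; stalling under load -; knocking noise +
(B) slipping clutch — does not account for coolant loss
(C) seized caliper — accounts for every observation (exhaust lean through oil pressure low → exhaust lean)
(D) faulty oxygen sensor — coolant loss +; oil pressure low -; exhaust lean +; stalling under load +; knocking noise +
(E) worn timing belt — coolant loss -; oil pressure low -; exhaust lean +; stalling under load -; knocking noise -
(F) cracked intake manifold — coolant loss +; oil pressure low +; exhaust lean +; stalling under load +; knocking noise -
(C) is the only candidate with no mismatches.

C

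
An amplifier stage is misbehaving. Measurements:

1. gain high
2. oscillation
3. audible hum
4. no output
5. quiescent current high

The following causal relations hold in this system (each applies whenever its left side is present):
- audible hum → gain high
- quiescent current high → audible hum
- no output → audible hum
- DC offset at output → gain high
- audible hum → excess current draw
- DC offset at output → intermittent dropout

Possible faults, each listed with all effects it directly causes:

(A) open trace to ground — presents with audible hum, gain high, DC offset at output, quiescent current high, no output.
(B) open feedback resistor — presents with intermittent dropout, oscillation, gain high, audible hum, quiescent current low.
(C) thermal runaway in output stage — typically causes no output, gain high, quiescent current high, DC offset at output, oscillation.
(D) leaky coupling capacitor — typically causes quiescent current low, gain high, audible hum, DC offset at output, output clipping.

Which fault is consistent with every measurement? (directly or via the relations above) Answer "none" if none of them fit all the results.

Per-candidate check:
(A) open trace to ground — gain high match; oscillation miss; audible hum match; no output match; quiescent current high match
(B) open feedback resistor — fails on no output, quiescent current high (predicts quiescent current low, not quiescent current high)
(C) thermal runaway in output stage — accounts for every observation (audible hum through quiescent current high → audible hum)
(D) leaky coupling capacitor — fails on oscillation, no output, quiescent current high (predicts quiescent current low, not quiescent current high)
Only (C) is consistent with every observation.

C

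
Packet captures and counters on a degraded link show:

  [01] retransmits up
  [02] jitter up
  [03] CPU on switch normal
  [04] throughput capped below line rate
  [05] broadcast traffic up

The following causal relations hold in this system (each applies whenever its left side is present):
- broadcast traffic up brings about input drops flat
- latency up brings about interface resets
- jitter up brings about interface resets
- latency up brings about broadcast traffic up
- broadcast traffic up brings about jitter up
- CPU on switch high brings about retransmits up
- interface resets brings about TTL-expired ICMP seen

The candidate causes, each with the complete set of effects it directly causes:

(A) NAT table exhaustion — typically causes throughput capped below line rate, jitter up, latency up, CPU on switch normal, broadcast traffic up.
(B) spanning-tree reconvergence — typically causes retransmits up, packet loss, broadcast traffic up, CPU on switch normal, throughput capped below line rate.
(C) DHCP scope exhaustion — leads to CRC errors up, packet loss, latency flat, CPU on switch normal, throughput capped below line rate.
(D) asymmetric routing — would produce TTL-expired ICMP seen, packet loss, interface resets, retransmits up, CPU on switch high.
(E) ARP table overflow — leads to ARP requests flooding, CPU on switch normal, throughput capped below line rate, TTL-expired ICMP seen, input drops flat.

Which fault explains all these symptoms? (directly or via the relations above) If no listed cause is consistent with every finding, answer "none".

For each candidate, compare predicted effects to what was observed:
(A) NAT table exhaustion — does not account for retransmits up
(B) spanning-tree reconvergence — accounts for every observation (jitter up through broadcast traffic up → jitter up)
(C) DHCP scope exhaustion — does not account for retransmits up, jitter up, broadcast traffic up
(D) asymmetric routing — retransmits up +; jitter up -; CPU on switch normal -; throughput capped below line rate -; broadcast traffic up -
(E) ARP table overflow — does not account for retransmits up, jitter up, broadcast traffic up
(B) alone accounts for all the evidence.

B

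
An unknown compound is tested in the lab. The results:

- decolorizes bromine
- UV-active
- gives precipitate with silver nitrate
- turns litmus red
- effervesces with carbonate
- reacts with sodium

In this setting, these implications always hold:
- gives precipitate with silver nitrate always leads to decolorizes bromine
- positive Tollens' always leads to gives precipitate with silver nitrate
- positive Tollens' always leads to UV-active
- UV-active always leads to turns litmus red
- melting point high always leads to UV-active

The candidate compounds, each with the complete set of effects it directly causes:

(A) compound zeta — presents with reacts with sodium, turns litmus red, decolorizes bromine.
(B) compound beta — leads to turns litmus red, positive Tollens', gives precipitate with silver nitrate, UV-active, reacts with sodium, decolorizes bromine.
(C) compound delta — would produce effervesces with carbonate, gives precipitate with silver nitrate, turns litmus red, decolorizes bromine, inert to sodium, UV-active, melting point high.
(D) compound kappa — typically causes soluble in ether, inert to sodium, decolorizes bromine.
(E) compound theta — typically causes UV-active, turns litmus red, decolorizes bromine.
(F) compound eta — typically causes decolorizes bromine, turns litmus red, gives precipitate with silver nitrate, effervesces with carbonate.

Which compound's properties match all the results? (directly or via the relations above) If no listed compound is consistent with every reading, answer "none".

For each candidate, compare predicted effects to what was observed:
(A) compound zeta — does not account for UV-active, gives precipitate with silver nitrate, effervesces with carbonate
(B) compound beta — does not account for effervesces with carbonate
(C) compound delta — decolorizes bromine ✓; UV-active ✓; gives precipitate with silver nitrate ✓; turns litmus red ✓; effervesces with carbonate ✓; reacts with sodium ✗
(D) compound kappa — fails on UV-active, gives precipitate with silver nitrate, turns litmus red, effervesces with carbonate, reacts with sodium (predicts inert to sodium, not reacts with sodium)
(E) compound theta — decolorizes bromine ✓; UV-active ✓; gives precipitate with silver nitrate ✗; turns litmus red ✓; effervesces with carbonate ✗; reacts with sodium ✗
(F) compound eta — decolorizes bromine ✓; UV-active ✗; gives precipitate with silver nitrate ✓; turns litmus red ✓; effervesces with carbonate ✓; reacts with sodium ✗
No candidate is consistent with all observations.

none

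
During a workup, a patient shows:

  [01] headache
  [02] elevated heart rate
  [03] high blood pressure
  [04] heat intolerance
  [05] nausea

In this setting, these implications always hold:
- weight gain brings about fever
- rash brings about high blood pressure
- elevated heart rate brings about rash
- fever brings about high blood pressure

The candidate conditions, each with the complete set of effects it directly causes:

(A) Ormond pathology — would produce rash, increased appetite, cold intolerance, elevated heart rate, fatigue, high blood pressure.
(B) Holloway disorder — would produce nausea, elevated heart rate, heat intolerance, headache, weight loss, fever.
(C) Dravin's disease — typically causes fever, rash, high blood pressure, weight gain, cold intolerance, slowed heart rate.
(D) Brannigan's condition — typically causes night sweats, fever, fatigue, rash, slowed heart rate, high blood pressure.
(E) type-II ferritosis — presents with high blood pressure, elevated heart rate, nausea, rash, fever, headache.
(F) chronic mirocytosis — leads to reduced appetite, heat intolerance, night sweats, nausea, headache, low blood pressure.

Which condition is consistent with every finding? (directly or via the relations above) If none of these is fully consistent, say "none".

B

Checking each candidate against the observations:
(A) Ormond pathology — headache NO; elevated heart rate yes; high blood pressure yes; heat intolerance NO; nausea NO
(B) Holloway disorder — headache yes; elevated heart rate yes; high blood pressure yes (through fever → high blood pressure); heat intolerance yes; nausea yes
(C) Dravin's disease — headache NO; elevated heart rate NO; high blood pressure yes; heat intolerance NO; nausea NO
(D) Brannigan's condition — fails on headache, elevated heart rate, heat intolerance, nausea (predicts slowed heart rate, not elevated heart rate)
(E) type-II ferritosis — headache yes; elevated heart rate yes; high blood pressure yes; heat intolerance NO; nausea yes
(F) chronic mirocytosis — fails on elevated heart rate, high blood pressure (predicts low blood pressure, not high blood pressure)
(B) alone accounts for all the evidence.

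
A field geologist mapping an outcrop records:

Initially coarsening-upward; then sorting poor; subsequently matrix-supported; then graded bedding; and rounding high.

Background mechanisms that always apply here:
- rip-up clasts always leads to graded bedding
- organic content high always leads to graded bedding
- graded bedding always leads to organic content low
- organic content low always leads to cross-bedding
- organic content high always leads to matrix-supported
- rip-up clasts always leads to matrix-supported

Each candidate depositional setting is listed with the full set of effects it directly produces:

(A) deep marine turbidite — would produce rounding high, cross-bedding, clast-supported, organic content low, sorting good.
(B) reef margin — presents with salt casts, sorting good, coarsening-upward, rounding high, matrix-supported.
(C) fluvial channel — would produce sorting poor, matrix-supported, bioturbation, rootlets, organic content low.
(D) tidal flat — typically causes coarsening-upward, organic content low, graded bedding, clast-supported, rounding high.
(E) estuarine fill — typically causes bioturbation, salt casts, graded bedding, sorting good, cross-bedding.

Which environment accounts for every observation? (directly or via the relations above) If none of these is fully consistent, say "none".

Per-candidate check:
(A) deep marine turbidite — coarsening-upward ✗; sorting poor ✗; matrix-supported ✗; graded bedding ✗; rounding high ✓
(B) reef margin — fails on sorting poor, graded bedding (predicts sorting good, not sorting poor)
(C) fluvial channel — coarsening-upward ✗; sorting poor ✓; matrix-supported ✓; graded bedding ✗; rounding high ✗
(D) tidal flat — fails on sorting poor, matrix-supported (predicts clast-supported, not matrix-supported)
(E) estuarine fill — fails on coarsening-upward, sorting poor, matrix-supported, rounding high (predicts sorting good, not sorting poor)
Every candidate fails on at least one observation.

none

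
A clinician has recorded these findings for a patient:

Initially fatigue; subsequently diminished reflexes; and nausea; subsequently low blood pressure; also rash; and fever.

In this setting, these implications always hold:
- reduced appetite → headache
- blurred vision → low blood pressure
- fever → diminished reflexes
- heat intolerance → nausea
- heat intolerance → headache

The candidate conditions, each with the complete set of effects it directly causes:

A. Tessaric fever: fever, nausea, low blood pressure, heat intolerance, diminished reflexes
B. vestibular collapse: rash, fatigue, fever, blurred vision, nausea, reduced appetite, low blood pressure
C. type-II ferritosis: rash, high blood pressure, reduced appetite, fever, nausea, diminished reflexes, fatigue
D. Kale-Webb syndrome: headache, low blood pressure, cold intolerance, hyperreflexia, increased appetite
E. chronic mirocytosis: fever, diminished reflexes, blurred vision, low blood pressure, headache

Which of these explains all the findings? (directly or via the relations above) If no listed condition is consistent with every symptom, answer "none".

B

Testing each hypothesis:
(A) Tessaric fever — does not account for fatigue, rash
(B) vestibular collapse — fatigue yes; diminished reflexes yes (by fever → diminished reflexes); nausea yes; low blood pressure yes; rash yes; fever yes
(C) type-II ferritosis — fails on low blood pressure (predicts high blood pressure, not low blood pressure)
(D) Kale-Webb syndrome — fatigue NO; diminished reflexes NO; nausea NO; low blood pressure yes; rash NO; fever NO
(E) chronic mirocytosis — fatigue NO; diminished reflexes yes; nausea NO; low blood pressure yes; rash NO; fever yes
(B) alone accounts for all the evidence.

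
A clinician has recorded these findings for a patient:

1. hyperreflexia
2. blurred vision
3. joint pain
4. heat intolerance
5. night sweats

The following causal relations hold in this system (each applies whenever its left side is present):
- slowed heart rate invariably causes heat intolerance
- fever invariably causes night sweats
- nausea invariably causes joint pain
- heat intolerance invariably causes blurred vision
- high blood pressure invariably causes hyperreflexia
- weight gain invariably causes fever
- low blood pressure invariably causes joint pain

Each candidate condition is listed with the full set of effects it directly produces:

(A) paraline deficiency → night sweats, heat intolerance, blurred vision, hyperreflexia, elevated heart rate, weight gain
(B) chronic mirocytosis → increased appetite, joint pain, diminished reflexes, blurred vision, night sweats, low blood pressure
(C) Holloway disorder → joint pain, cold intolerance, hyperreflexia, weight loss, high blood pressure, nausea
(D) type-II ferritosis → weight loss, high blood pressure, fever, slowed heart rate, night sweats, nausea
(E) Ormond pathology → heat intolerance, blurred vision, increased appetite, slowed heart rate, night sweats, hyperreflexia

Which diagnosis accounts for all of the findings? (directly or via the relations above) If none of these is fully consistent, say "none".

For each candidate, compare predicted effects to what was observed:
(A) paraline deficiency — does not account for joint pain
(B) chronic mirocytosis — hyperreflexia ✗; blurred vision ✓; joint pain ✓; heat intolerance ✗; night sweats ✓
(C) Holloway disorder — hyperreflexia ✓; blurred vision ✗; joint pain ✓; heat intolerance ✗; night sweats ✗
(D) type-II ferritosis — accounts for every observation (hyperreflexia by high blood pressure → hyperreflexia)
(E) Ormond pathology — does not account for joint pain
Only (D) is consistent with every observation.

D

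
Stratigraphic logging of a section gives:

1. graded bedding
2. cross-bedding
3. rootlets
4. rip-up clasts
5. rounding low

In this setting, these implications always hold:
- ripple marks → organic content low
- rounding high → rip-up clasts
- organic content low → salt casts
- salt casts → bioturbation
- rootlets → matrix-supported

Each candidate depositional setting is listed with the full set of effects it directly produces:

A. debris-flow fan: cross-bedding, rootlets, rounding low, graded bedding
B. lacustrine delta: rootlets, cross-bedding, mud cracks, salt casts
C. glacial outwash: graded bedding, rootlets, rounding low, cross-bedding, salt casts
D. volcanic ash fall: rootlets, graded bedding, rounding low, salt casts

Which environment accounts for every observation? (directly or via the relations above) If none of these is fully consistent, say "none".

none

For each candidate, compare predicted effects to what was observed:
(A) debris-flow fan — does not account for rip-up clasts
(B) lacustrine delta — graded bedding NO; cross-bedding yes; rootlets yes; rip-up clasts NO; rounding low NO
(C) glacial outwash — graded bedding yes; cross-bedding yes; rootlets yes; rip-up clasts NO; rounding low yes
(D) volcanic ash fall — graded bedding yes; cross-bedding NO; rootlets yes; rip-up clasts NO; rounding low yes
None of the listed candidates fits everything.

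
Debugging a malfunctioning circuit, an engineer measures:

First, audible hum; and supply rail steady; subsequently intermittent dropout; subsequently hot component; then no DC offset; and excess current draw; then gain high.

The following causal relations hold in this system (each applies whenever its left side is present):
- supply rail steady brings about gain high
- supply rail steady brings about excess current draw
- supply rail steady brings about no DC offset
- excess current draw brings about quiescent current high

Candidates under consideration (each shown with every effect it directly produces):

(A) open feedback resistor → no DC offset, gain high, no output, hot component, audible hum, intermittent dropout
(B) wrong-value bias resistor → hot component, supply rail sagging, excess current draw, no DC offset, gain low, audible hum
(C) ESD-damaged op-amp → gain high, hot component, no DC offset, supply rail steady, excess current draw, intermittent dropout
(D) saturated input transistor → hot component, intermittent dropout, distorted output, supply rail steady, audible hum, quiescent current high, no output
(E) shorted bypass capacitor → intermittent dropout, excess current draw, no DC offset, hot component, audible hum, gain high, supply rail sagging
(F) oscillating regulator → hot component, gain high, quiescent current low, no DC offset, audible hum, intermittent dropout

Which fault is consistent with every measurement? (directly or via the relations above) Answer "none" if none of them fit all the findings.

Per-candidate check:
(A) open feedback resistor — does not account for supply rail steady, excess current draw
(B) wrong-value bias resistor — fails on supply rail steady, intermittent dropout, gain high (predicts supply rail sagging, not supply rail steady; predicts gain low, not gain high)
(C) ESD-damaged op-amp — audible hum NO; supply rail steady yes; intermittent dropout yes; hot component yes; no DC offset yes; excess current draw yes; gain high yes
(D) saturated input transistor — audible hum yes; supply rail steady yes; intermittent dropout yes; hot component yes; no DC offset yes (through supply rail steady → no DC offset); excess current draw yes (through supply rail steady → excess current draw); gain high yes (through supply rail steady → gain high)
(E) shorted bypass capacitor — audible hum yes; supply rail steady NO; intermittent dropout yes; hot component yes; no DC offset yes; excess current draw yes; gain high yes
(F) oscillating regulator — audible hum yes; supply rail steady NO; intermittent dropout yes; hot component yes; no DC offset yes; excess current draw NO; gain high yes
(D) is the only candidate with no mismatches.

D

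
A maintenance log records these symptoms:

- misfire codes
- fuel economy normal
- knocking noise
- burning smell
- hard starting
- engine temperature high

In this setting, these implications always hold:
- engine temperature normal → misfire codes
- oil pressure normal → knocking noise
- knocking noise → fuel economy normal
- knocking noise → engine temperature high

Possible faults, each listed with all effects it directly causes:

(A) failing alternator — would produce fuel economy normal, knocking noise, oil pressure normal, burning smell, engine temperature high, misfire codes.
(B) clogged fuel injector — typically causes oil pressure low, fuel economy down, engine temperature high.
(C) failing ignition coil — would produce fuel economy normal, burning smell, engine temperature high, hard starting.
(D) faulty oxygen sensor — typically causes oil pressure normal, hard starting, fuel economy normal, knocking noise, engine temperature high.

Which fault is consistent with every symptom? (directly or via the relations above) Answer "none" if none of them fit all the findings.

Checking each candidate against the observations:
(A) failing alternator — misfire codes match; fuel economy normal match; knocking noise match; burning smell match; hard starting miss; engine temperature high match
(B) clogged fuel injector — fails on misfire codes, fuel economy normal, knocking noise, burning smell, hard starting (predicts fuel economy down, not fuel economy normal)
(C) failing ignition coil — does not account for misfire codes, knocking noise
(D) faulty oxygen sensor — misfire codes miss; fuel economy normal match; knocking noise match; burning smell miss; hard starting match; engine temperature high match
Every candidate fails on at least one observation.

none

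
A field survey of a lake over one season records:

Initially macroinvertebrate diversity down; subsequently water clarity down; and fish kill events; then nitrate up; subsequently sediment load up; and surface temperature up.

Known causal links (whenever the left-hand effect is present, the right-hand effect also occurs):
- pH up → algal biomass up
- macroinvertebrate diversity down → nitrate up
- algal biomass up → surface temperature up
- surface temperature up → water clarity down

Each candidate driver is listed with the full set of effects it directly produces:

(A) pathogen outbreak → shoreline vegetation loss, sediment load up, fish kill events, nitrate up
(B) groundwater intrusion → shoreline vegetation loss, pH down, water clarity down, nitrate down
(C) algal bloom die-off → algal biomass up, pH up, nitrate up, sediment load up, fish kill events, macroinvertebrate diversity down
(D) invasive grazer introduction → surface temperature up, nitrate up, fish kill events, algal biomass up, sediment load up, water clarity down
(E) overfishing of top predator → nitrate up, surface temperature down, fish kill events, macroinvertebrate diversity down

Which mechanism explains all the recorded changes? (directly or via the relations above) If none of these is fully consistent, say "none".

C

Checking each candidate against the observations:
(A) pathogen outbreak — does not account for macroinvertebrate diversity down, water clarity down, surface temperature up
(B) groundwater intrusion — macroinvertebrate diversity down NO; water clarity down yes; fish kill events NO; nitrate up NO; sediment load up NO; surface temperature up NO
(C) algal bloom die-off — accounts for every observation (water clarity down through algal biomass up → surface temperature up → water clarity down)
(D) invasive grazer introduction — does not account for macroinvertebrate diversity down
(E) overfishing of top predator — macroinvertebrate diversity down yes; water clarity down NO; fish kill events yes; nitrate up yes; sediment load up NO; surface temperature up NO
Only (C) is consistent with every observation.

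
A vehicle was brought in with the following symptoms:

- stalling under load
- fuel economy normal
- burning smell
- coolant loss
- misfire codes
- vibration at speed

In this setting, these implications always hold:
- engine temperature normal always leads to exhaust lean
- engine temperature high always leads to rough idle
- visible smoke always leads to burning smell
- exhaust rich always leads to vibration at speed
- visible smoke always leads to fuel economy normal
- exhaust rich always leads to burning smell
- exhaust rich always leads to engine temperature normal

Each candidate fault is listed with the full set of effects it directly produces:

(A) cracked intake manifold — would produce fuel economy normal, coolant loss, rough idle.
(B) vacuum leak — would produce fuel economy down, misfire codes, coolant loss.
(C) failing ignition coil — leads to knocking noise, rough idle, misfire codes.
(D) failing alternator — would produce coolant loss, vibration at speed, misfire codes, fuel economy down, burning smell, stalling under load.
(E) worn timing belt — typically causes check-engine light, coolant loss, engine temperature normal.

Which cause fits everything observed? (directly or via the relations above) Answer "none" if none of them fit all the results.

For each candidate, compare predicted effects to what was observed:
(A) cracked intake manifold — does not account for stalling under load, burning smell, misfire codes, vibration at speed
(B) vacuum leak — fails on stalling under load, fuel economy normal, burning smell, vibration at speed (predicts fuel economy down, not fuel economy normal)
(C) failing ignition coil — stalling under load miss; fuel economy normal miss; burning smell miss; coolant loss miss; misfire codes match; vibration at speed miss
(D) failing alternator — stalling under load match; fuel economy normal miss; burning smell match; coolant loss match; misfire codes match; vibration at speed match
(E) worn timing belt — does not account for stalling under load, fuel economy normal, burning smell, misfire codes, vibration at speed
No candidate is consistent with all observations.

none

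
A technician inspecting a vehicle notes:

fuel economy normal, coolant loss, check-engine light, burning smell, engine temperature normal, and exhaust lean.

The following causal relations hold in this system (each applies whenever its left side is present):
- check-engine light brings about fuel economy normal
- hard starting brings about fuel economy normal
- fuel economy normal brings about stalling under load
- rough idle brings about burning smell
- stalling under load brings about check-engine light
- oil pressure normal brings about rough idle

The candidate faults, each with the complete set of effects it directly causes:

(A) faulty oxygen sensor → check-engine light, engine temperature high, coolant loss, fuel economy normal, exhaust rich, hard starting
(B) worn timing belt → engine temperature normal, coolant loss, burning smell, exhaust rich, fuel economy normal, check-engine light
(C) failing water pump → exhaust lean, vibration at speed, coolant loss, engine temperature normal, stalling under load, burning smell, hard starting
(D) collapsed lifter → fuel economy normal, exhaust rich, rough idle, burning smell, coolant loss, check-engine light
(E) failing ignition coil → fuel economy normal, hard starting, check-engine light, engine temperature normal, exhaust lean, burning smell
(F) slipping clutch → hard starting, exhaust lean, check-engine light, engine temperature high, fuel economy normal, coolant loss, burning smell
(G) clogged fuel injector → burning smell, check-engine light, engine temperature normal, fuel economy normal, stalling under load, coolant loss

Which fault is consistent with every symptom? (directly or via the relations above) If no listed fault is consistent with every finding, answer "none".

Per-candidate check:
(A) faulty oxygen sensor — fuel economy normal match; coolant loss match; check-engine light match; burning smell miss; engine temperature normal miss; exhaust lean miss
(B) worn timing belt — fuel economy normal match; coolant loss match; check-engine light match; burning smell match; engine temperature normal match; exhaust lean miss
(C) failing water pump — fuel economy normal match (through hard starting → fuel economy normal); coolant loss match; check-engine light match (through stalling under load → check-engine light); burning smell match; engine temperature normal match; exhaust lean match
(D) collapsed lifter — fuel economy normal match; coolant loss match; check-engine light match; burning smell match; engine temperature normal miss; exhaust lean miss
(E) failing ignition coil — fuel economy normal match; coolant loss miss; check-engine light match; burning smell match; engine temperature normal match; exhaust lean match
(F) slipping clutch — fails on engine temperature normal (predicts engine temperature high, not engine temperature normal)
(G) clogged fuel injector — fuel economy normal match; coolant loss match; check-engine light match; burning smell match; engine temperature normal match; exhaust lean miss
Only (C) is consistent with every observation.

C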